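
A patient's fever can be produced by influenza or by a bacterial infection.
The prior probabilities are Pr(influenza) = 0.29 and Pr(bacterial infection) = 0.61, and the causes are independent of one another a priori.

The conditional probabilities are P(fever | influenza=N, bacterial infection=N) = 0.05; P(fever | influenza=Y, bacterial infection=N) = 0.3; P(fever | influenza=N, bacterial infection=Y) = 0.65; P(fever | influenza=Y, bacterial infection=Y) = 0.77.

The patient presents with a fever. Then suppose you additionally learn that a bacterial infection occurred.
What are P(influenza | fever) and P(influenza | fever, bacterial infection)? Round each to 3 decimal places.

P(influenza | fever) ≈ 0.366; P(influenza | fever, bacterial infection) ≈ 0.326

P(fever) = 0.05×0.71×0.39 + 0.65×0.71×0.61 + 0.3×0.29×0.39 + 0.77×0.29×0.61 = 0.013845 + 0.281515 + 0.033930 + 0.136213 = 0.465503
Restricting to configurations with influenza present: 0.033930 + 0.136213 = 0.170143.
Hence the posterior is 0.170143/0.465503 ≈ 0.366.

With the extra evidence:
P(fever | bacterial infection) = 0.65*0.71 + 0.77*0.29 = 0.461500 + 0.223300 = 0.684800
Restricting to configurations with influenza present: 0.77*0.29 = 0.223300.
Hence the posterior is 0.223300/0.684800 ≈ 0.326.
This is intercausal reasoning (explaining away): once bacterial infection accounts for the fever, influenza becomes less likely.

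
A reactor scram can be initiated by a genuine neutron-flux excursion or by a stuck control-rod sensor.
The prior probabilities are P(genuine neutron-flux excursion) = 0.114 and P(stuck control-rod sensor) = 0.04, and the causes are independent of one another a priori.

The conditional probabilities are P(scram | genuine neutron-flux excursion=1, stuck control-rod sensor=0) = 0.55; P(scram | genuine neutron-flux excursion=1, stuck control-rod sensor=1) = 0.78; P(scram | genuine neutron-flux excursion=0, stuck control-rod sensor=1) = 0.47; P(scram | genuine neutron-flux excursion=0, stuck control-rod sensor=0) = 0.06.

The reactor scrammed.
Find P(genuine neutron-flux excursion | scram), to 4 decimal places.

P(genuine neutron-flux excursion | scram) ≈ 0.4850

By total probability over the 4 (genuine neutron-flux excursion, stuck control-rod sensor) configurations:
  P(scram) = 0.06·0.886·0.96 + 0.47·0.886·0.04 + 0.55·0.114·0.96 + 0.78·0.114·0.04
        = 0.051034 + 0.016657 + 0.060192 + 0.003557 = 0.131440
Keeping only the genuine neutron-flux excursion-present terms gives 0.063749, so
  P(genuine neutron-flux excursion | scram) = 0.063749 / 0.131440 ≈ 0.4850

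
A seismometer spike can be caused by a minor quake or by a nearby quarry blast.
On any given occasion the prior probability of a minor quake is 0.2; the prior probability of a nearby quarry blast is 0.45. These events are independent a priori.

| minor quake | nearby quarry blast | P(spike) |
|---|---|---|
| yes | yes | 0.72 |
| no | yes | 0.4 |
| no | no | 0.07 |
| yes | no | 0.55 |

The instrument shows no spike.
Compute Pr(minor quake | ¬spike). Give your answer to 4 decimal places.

Pr(minor quake | ¬spike) ≈ 0.1067

Sum P(¬spike|·) weighted by the priors over the 4 (minor quake, nearby quarry blast) configurations:
  P(¬spike) = 0.93*0.8*0.55 + 0.6*0.8*0.45 + 0.45*0.2*0.55 + 0.28*0.2*0.45
        = 0.409200 + 0.216000 + 0.049500 + 0.025200 = 0.699900
Configurations with minor quake contribute 0.074700, so
  P(minor quake | ¬spike) = 0.074700 / 0.699900 ≈ 0.1067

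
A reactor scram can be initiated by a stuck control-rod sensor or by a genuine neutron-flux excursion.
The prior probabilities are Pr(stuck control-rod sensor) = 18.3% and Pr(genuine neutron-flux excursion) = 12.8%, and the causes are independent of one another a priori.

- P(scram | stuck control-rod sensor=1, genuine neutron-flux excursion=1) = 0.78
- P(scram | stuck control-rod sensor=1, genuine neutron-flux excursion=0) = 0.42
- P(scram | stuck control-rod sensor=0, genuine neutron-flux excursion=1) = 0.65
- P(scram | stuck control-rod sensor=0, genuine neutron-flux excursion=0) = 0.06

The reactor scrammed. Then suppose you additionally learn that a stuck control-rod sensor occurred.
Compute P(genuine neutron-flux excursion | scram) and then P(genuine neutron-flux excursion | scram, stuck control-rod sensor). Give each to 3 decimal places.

P(scram) = 0.06*0.817*0.872 + 0.65*0.817*0.128 + 0.42*0.183*0.872 + 0.78*0.183*0.128 = 0.042745 + 0.067974 + 0.067022 + 0.018271 = 0.196012
Restricting to configurations with genuine neutron-flux excursion present: 0.067974 + 0.018271 = 0.086245.
So P(genuine neutron-flux excursion | scram) = 0.086245/0.196012 ≈ 0.440.

Now also conditioning on stuck control-rod sensor=true:
Sum P(scram|·) weighted by the priors over both values of genuine neutron-flux excursion:
  P(scram | stuck control-rod sensor) = 0.42*0.872 + 0.78*0.128
        = 0.366240 + 0.099840 = 0.466080
Keeping only the genuine neutron-flux excursion-present terms gives 0.099840, so
  P(genuine neutron-flux excursion | scram, stuck control-rod sensor) = 0.099840 / 0.466080 ≈ 0.214

P(genuine neutron-flux excursion | scram) ≈ 0.440; P(genuine neutron-flux excursion | scram, stuck control-rod sensor) ≈ 0.214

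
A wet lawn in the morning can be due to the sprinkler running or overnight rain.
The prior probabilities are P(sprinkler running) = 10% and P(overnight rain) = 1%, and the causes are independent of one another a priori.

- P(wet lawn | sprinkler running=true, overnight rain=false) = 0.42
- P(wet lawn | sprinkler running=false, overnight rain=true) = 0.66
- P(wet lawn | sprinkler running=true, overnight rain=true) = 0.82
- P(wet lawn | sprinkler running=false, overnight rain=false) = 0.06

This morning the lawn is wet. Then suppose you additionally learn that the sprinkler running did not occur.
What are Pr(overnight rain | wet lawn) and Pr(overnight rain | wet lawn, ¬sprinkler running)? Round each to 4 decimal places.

P(wet lawn) = 0.06×0.9×0.99 + 0.66×0.9×0.01 + 0.42×0.1×0.99 + 0.82×0.1×0.01 = 0.053460 + 0.005940 + 0.041580 + 0.000820 = 0.101800
The overnight rain-present share is 0.005940 + 0.000820 = 0.006760.
P(overnight rain | wet lawn) = 0.006760 / 0.101800 ≈ 0.0664

Now also conditioning on sprinkler running≠true:
By total probability over both values of overnight rain:
  P(wet lawn | ¬sprinkler running) = 0.06·0.99 + 0.66·0.01
        = 0.059400 + 0.006600 = 0.066000
Configurations with overnight rain contribute 0.006600, so
  P(overnight rain | wet lawn, ¬sprinkler running) = 0.006600 / 0.066000 ≈ 0.1000

Pr(overnight rain | wet lawn) ≈ 0.0664; Pr(overnight rain | wet lawn, ¬sprinkler running) ≈ 0.1000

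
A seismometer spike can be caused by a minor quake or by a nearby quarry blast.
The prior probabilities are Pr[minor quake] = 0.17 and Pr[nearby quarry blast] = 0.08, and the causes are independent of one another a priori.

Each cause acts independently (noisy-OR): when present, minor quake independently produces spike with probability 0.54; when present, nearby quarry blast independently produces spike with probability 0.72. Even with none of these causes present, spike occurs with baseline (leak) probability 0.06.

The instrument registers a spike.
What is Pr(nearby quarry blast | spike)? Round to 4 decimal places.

Pr(nearby quarry blast | spike) ≈ 0.3114

Under noisy-OR, P(spike | causes) = 1 − (1−0.06)·∏(1−qᵢ) over the active causes.
Weight on nearby quarry blast=true, given the evidence: 0.048924 + 0.011953 = 0.060877
Normalizer over all consistent configurations: 0.06*0.83*0.92 + 0.7368*0.83*0.08 + 0.5676*0.17*0.92 + 0.878928*0.17*0.08 = 0.195466
P(nearby quarry blast | spike) = 0.060877/0.195466 ≈ 0.3114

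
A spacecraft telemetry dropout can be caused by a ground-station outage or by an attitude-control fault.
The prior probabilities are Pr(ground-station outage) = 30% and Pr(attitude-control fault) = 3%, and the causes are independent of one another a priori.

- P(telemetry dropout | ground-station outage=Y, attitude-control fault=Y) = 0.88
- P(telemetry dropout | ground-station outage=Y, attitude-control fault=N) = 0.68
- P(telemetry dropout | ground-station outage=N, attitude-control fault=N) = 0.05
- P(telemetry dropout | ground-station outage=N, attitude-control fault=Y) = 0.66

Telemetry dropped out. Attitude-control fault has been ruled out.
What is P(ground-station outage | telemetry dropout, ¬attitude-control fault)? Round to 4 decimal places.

P(ground-station outage | telemetry dropout, ¬attitude-control fault) ≈ 0.8536

P(telemetry dropout | ¬attitude-control fault) = 0.05*0.7 + 0.68*0.3 = 0.035000 + 0.204000 = 0.239000
The ground-station outage-present share is 0.68*0.3 = 0.204000.
P(ground-station outage | telemetry dropout, ¬attitude-control fault) = 0.204000 / 0.239000 ≈ 0.8536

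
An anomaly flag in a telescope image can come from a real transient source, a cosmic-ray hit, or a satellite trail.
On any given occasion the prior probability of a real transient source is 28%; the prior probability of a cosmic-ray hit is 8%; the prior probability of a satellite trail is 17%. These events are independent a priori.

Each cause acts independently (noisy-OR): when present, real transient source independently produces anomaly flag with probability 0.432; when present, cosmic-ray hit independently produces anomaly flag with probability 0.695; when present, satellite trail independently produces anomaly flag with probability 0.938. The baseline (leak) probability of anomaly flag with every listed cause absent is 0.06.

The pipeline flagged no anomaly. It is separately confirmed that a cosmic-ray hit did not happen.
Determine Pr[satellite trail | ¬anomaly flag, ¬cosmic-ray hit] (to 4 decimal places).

Pr[satellite trail | ¬anomaly flag, ¬cosmic-ray hit] ≈ 0.0125

Under noisy-OR, P(anomaly flag | causes) = 1 − (1−0.06)·∏(1−qᵢ) over the active causes.
Weight on satellite trail=true, given the evidence: 0.007133 + 0.001576 = 0.008709
Normalizer over all consistent configurations: 0.94*0.72*0.83 + 0.05828*0.72*0.17 + 0.53392*0.28*0.83 + 0.033103*0.28*0.17 = 0.694536
Posterior = 0.008709 / 0.694536 ≈ 0.0125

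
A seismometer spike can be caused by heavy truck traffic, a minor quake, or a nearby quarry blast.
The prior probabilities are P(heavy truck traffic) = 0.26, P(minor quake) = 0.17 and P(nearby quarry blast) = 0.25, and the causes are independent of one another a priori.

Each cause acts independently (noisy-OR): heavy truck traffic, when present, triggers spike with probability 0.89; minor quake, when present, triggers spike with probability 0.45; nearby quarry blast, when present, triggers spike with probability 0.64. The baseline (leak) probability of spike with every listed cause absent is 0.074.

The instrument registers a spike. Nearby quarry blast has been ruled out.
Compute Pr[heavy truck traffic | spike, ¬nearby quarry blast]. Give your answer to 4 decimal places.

Pr[heavy truck traffic | spike, ¬nearby quarry blast] ≈ 0.6873

Under noisy-OR, P(spike | causes) = 1 − (1−0.074)·∏(1−qᵢ) over the active causes.
Sum P(spike|·) weighted by the priors over the 4 (heavy truck traffic, minor quake) configurations:
  P(spike | ¬nearby quarry blast) = 0.074×0.74×0.83 + 0.4907×0.74×0.17 + 0.89814×0.26×0.83 + 0.943977×0.26×0.17
        = 0.045451 + 0.061730 + 0.193819 + 0.041724 = 0.342724
The terms with heavy truck traffic present sum to 0.235543, so
  P(heavy truck traffic | spike, ¬nearby quarry blast) = 0.235543 / 0.342724 ≈ 0.6873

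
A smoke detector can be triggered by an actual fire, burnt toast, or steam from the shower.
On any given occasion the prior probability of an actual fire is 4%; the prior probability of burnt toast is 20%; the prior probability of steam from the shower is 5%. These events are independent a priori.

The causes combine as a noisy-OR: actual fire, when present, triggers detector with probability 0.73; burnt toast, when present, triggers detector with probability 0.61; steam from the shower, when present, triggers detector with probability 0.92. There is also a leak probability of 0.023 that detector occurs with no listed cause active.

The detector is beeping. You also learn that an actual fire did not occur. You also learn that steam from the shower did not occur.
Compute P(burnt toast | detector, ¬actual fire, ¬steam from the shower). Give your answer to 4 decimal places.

P(burnt toast | detector, ¬actual fire, ¬steam from the shower) ≈ 0.8706

Under noisy-OR, P(detector | causes) = 1 − (1−0.023)·∏(1−qᵢ) over the active causes.
Numerator (weight on configurations with burnt toast): 0.61897*0.2 = 0.123794
Normalizer over all consistent configurations: 0.023*0.8 + 0.61897*0.2 = 0.142194
P(burnt toast | detector, ¬actual fire, ¬steam from the shower) = 0.123794/0.142194 ≈ 0.8706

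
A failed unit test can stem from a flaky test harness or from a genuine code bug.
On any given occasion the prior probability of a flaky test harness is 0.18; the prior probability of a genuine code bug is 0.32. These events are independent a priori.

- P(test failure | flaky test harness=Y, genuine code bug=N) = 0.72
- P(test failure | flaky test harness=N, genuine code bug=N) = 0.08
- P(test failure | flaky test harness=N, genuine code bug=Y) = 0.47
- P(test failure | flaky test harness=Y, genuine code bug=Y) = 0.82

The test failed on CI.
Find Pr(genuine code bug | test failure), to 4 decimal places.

Sum P(test failure|·) weighted by the priors over the 4 (flaky test harness, genuine code bug) configurations:
  P(test failure) = 0.08·0.82·0.68 + 0.47·0.82·0.32 + 0.72·0.18·0.68 + 0.82·0.18·0.32
        = 0.044608 + 0.123328 + 0.088128 + 0.047232 = 0.303296
Keeping only the genuine code bug-present terms gives 0.170560, so
  P(genuine code bug | test failure) = 0.170560 / 0.303296 ≈ 0.5624

Pr(genuine code bug | test failure) ≈ 0.5624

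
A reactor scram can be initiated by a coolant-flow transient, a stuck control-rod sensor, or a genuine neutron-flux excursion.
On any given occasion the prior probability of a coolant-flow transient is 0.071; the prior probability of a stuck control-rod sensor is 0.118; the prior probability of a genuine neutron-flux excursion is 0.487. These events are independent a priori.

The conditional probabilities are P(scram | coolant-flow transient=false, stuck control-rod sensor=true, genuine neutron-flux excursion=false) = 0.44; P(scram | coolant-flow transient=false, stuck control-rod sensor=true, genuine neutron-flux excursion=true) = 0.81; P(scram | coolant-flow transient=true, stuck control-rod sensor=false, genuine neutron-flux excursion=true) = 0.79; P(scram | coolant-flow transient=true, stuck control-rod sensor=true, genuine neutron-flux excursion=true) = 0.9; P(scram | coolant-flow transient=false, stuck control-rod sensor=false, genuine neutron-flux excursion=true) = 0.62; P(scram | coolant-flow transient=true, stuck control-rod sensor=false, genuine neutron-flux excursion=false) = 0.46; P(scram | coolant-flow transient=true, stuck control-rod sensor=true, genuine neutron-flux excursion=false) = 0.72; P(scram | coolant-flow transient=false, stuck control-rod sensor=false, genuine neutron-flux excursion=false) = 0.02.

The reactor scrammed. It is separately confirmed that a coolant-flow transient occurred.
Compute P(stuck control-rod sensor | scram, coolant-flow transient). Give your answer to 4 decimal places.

P(scram | coolant-flow transient) = 0.46×0.882×0.513 + 0.79×0.882×0.487 + 0.72×0.118×0.513 + 0.9×0.118×0.487 = 0.208134 + 0.339332 + 0.043584 + 0.051719 = 0.642769
Of this, 0.095303 comes from 0.043584 + 0.051719 (the stuck control-rod sensor=true cases).
So P(stuck control-rod sensor | scram, coolant-flow transient) = 0.095303/0.642769 ≈ 0.1483.

P(stuck control-rod sensor | scram, coolant-flow transient) ≈ 0.1483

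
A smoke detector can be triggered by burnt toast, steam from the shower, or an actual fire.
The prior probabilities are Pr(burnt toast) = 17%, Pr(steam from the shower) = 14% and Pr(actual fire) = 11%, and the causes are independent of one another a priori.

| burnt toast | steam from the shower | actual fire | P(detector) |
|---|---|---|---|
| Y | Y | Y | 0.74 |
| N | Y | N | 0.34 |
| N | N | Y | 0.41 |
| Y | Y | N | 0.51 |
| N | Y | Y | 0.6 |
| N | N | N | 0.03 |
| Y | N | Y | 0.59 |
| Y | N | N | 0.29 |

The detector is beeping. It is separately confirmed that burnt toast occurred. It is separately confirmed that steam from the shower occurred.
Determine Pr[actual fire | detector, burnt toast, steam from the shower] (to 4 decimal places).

Pr[actual fire | detector, burnt toast, steam from the shower] ≈ 0.1521

By total probability over both values of actual fire:
  P(detector | burnt toast, steam from the shower) = 0.51*0.89 + 0.74*0.11
        = 0.453900 + 0.081400 = 0.535300
Keeping only the actual fire-present terms gives 0.081400, so
  P(actual fire | detector, burnt toast, steam from the shower) = 0.081400 / 0.535300 ≈ 0.1521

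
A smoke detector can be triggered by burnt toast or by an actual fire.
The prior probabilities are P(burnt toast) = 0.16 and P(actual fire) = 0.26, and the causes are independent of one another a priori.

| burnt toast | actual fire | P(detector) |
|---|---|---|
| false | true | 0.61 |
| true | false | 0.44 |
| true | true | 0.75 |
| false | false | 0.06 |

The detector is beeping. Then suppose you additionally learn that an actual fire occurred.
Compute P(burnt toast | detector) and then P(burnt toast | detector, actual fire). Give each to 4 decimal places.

Sum P(detector|·) weighted by the priors over the 4 (burnt toast, actual fire) configurations:
  P(detector) = 0.06*0.84*0.74 + 0.61*0.84*0.26 + 0.44*0.16*0.74 + 0.75*0.16*0.26
        = 0.037296 + 0.133224 + 0.052096 + 0.031200 = 0.253816
The terms with burnt toast present sum to 0.083296, so
  P(burnt toast | detector) = 0.083296 / 0.253816 ≈ 0.3282

With the extra evidence:
P(detector | actual fire) = 0.61·0.84 + 0.75·0.16 = 0.512400 + 0.120000 = 0.632400
Restricting to configurations with burnt toast present: 0.75·0.16 = 0.120000.
So P(burnt toast | detector, actual fire) = 0.120000/0.632400 ≈ 0.1898.

P(burnt toast | detector) ≈ 0.3282; P(burnt toast | detector, actual fire) ≈ 0.1898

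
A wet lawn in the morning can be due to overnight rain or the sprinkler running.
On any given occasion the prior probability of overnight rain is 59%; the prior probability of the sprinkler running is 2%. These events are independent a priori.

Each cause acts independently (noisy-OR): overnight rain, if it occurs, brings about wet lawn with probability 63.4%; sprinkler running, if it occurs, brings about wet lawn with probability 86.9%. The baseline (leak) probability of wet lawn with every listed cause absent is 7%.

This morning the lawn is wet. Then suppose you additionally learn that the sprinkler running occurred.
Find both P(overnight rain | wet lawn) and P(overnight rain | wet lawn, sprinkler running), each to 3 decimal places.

Under noisy-OR, P(wet lawn | causes) = 1 − (1−0.07)·∏(1−qᵢ) over the active causes.
Sum P(wet lawn|·) weighted by the priors over the 4 (overnight rain, sprinkler running) configurations:
  P(wet lawn) = 0.07·0.41·0.98 + 0.87817·0.41·0.02 + 0.65962·0.59·0.98 + 0.95541·0.59·0.02
        = 0.028126 + 0.007201 + 0.381392 + 0.011274 = 0.427993
Keeping only the overnight rain-present terms gives 0.392666, so
  P(overnight rain | wet lawn) = 0.392666 / 0.427993 ≈ 0.917

Now also conditioning on sprinkler running=true:
Numerator (weight on configurations with overnight rain): 0.95541*0.59 = 0.563692
Denominator P(wet lawn | sprinkler running): 0.87817*0.41 + 0.95541*0.59 = 0.923742
P(overnight rain | wet lawn, sprinkler running) = 0.563692/0.923742 ≈ 0.610

P(overnight rain | wet lawn) ≈ 0.917; P(overnight rain | wet lawn, sprinkler running) ≈ 0.610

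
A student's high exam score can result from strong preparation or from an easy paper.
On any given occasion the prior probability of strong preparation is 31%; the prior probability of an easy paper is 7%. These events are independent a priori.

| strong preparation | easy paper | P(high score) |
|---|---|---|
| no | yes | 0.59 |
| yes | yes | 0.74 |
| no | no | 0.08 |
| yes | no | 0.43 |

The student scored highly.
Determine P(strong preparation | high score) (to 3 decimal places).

P(strong preparation | high score) ≈ 0.637

Sum P(high score|·) weighted by the priors over the 4 (strong preparation, easy paper) configurations:
  P(high score) = 0.08·0.69·0.93 + 0.59·0.69·0.07 + 0.43·0.31·0.93 + 0.74·0.31·0.07
        = 0.051336 + 0.028497 + 0.123969 + 0.016058 = 0.219860
The terms with strong preparation present sum to 0.140027, so
  P(strong preparation | high score) = 0.140027 / 0.219860 ≈ 0.637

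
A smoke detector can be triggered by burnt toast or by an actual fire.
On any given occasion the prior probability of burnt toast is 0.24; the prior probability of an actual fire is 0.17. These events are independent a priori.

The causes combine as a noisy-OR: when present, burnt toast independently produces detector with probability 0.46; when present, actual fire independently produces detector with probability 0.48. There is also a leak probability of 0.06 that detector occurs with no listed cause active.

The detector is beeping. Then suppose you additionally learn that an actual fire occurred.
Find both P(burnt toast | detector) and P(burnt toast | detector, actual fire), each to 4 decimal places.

Under noisy-OR, P(detector | causes) = 1 − (1−0.06)·∏(1−qᵢ) over the active causes.
P(detector) = 0.06×0.76×0.83 + 0.5112×0.76×0.17 + 0.4924×0.24×0.83 + 0.736048×0.24×0.17 = 0.037848 + 0.066047 + 0.098086 + 0.030031 = 0.232012
The burnt toast-present share is 0.098086 + 0.030031 = 0.128117.
Hence the posterior is 0.128117/0.232012 ≈ 0.5522.

Now condition on the additional information:
P(detector | actual fire) = 0.5112*0.76 + 0.736048*0.24 = 0.388512 + 0.176652 = 0.565164
Of this, 0.176652 comes from 0.736048*0.24 (the burnt toast=true cases).
Hence the posterior is 0.176652/0.565164 ≈ 0.3126.
Conditioning on actual fire lowers the posterior on burnt toast: the classic explaining-away effect in a common-effect structure.

P(burnt toast | detector) ≈ 0.5522; P(burnt toast | detector, actual fire) ≈ 0.3126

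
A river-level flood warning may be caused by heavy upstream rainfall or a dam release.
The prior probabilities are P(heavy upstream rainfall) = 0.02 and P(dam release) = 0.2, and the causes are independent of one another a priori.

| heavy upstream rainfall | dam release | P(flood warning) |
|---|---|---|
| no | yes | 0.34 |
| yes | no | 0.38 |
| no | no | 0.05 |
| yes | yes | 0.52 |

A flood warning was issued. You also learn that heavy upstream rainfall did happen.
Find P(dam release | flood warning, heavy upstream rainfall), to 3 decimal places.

P(dam release | flood warning, heavy upstream rainfall) ≈ 0.255

P(flood warning | heavy upstream rainfall) = 0.38×0.8 + 0.52×0.2 = 0.304000 + 0.104000 = 0.408000
The dam release-present share is 0.52×0.2 = 0.104000.
Hence the posterior is 0.104000/0.408000 ≈ 0.255.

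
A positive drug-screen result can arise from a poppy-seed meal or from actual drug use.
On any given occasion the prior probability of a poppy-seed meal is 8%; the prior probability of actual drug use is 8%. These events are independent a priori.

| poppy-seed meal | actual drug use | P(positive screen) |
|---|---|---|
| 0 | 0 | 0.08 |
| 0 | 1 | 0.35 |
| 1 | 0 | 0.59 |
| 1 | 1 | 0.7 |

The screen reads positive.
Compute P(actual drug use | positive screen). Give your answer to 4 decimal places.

P(positive screen) = 0.08*0.92*0.92 + 0.35*0.92*0.08 + 0.59*0.08*0.92 + 0.7*0.08*0.08 = 0.067712 + 0.025760 + 0.043424 + 0.004480 = 0.141376
The actual drug use-present share is 0.025760 + 0.004480 = 0.030240.
So P(actual drug use | positive screen) = 0.030240/0.141376 ≈ 0.2139.

P(actual drug use | positive screen) ≈ 0.2139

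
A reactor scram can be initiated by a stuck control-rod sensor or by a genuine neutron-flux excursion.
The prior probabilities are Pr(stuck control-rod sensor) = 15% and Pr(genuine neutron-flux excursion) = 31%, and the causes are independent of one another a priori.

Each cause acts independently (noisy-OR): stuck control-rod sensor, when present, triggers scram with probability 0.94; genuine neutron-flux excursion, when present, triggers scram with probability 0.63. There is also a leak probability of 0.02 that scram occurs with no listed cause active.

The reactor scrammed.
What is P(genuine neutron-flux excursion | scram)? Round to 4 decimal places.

Under noisy-OR, P(scram | causes) = 1 − (1−0.02)·∏(1−qᵢ) over the active causes.
By total probability over the 4 (stuck control-rod sensor, genuine neutron-flux excursion) configurations:
  P(scram) = 0.02×0.85×0.69 + 0.6374×0.85×0.31 + 0.9412×0.15×0.69 + 0.978244×0.15×0.31
        = 0.011730 + 0.167955 + 0.097414 + 0.045488 = 0.322587
Configurations with genuine neutron-flux excursion contribute 0.213443, so
  P(genuine neutron-flux excursion | scram) = 0.213443 / 0.322587 ≈ 0.6617

P(genuine neutron-flux excursion | scram) ≈ 0.6617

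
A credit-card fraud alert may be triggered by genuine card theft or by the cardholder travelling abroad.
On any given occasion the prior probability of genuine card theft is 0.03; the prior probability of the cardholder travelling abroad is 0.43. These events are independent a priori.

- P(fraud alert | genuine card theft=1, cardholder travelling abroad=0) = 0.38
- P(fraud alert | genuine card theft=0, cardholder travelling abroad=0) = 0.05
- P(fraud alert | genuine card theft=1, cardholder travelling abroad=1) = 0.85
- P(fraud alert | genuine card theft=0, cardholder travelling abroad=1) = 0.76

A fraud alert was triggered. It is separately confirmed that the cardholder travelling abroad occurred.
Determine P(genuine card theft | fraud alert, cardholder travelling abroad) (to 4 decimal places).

P(genuine card theft | fraud alert, cardholder travelling abroad) ≈ 0.0334

Sum P(fraud alert|·) weighted by the priors over both values of genuine card theft:
  P(fraud alert | cardholder travelling abroad) = 0.76·0.97 + 0.85·0.03
        = 0.737200 + 0.025500 = 0.762700
Keeping only the genuine card theft-present terms gives 0.025500, so
  P(genuine card theft | fraud alert, cardholder travelling abroad) = 0.025500 / 0.762700 ≈ 0.0334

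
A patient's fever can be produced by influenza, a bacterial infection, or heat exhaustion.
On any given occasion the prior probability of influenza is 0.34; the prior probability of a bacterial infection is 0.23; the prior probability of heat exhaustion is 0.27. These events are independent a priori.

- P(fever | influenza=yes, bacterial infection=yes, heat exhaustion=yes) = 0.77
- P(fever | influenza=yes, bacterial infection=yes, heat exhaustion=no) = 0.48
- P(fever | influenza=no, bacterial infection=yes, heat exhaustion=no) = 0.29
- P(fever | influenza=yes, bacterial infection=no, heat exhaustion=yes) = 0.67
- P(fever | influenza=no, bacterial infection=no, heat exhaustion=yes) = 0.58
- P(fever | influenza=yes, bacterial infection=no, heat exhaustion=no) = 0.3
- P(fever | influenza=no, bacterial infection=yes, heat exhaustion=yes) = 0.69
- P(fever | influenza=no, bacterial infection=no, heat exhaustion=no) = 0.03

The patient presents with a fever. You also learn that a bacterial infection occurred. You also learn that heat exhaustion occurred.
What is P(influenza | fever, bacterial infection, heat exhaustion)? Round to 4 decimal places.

P(influenza | fever, bacterial infection, heat exhaustion) ≈ 0.3650

P(fever | bacterial infection, heat exhaustion) = 0.69*0.66 + 0.77*0.34 = 0.455400 + 0.261800 = 0.717200
Restricting to configurations with influenza present: 0.77*0.34 = 0.261800.
So P(influenza | fever, bacterial infection, heat exhaustion) = 0.261800/0.717200 ≈ 0.3650.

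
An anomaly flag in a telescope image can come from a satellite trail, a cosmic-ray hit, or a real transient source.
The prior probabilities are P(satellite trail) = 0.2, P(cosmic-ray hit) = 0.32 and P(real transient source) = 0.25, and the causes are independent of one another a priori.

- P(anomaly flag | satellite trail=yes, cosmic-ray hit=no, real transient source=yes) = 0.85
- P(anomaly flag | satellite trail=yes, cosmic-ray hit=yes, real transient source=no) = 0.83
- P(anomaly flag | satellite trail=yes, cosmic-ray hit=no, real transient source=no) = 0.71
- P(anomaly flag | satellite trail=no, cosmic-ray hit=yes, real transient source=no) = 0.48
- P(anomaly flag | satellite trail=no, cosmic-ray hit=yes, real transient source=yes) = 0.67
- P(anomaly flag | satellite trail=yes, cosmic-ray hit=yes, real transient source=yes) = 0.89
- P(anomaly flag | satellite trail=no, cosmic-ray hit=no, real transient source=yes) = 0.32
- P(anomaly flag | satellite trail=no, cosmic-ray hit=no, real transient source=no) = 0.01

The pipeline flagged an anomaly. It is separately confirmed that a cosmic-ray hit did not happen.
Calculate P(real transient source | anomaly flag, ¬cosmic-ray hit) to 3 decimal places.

P(anomaly flag | ¬cosmic-ray hit) = 0.01·0.8·0.75 + 0.32·0.8·0.25 + 0.71·0.2·0.75 + 0.85·0.2·0.25 = 0.006000 + 0.064000 + 0.106500 + 0.042500 = 0.219000
The real transient source-present share is 0.064000 + 0.042500 = 0.106500.
Hence the posterior is 0.106500/0.219000 ≈ 0.486.

P(real transient source | anomaly flag, ¬cosmic-ray hit) ≈ 0.486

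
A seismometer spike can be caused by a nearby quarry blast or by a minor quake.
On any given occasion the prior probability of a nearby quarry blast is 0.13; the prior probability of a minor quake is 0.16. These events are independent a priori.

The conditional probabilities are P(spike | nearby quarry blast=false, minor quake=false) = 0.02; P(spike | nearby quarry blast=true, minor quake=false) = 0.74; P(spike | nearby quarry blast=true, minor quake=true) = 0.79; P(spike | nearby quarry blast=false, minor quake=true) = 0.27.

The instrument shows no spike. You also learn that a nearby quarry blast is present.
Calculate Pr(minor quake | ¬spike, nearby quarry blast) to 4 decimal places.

Pr(minor quake | ¬spike, nearby quarry blast) ≈ 0.1333

P(¬spike | nearby quarry blast) = 0.26*0.84 + 0.21*0.16 = 0.218400 + 0.033600 = 0.252000
Of this, 0.033600 comes from 0.21*0.16 (the minor quake=true cases).
So P(minor quake | ¬spike, nearby quarry blast) = 0.033600/0.252000 ≈ 0.1333.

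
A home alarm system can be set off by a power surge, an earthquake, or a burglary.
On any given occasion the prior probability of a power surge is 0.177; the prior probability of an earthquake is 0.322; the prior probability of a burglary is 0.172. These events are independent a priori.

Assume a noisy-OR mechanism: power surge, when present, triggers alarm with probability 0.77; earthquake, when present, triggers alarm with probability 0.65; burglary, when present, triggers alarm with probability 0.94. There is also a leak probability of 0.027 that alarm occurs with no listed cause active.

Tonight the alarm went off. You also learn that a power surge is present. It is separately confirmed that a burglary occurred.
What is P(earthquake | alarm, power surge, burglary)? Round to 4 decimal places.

P(earthquake | alarm, power surge, burglary) ≈ 0.3239

Under noisy-OR, P(alarm | causes) = 1 − (1−0.027)·∏(1−qᵢ) over the active causes.
For the numerator, keep only earthquake=true terms: 0.9953·0.322 = 0.320487
Normalizer over all consistent configurations: 0.986573·0.678 + 0.9953·0.322 = 0.989383
P(earthquake | alarm, power surge, burglary) = 0.320487/0.989383 ≈ 0.3239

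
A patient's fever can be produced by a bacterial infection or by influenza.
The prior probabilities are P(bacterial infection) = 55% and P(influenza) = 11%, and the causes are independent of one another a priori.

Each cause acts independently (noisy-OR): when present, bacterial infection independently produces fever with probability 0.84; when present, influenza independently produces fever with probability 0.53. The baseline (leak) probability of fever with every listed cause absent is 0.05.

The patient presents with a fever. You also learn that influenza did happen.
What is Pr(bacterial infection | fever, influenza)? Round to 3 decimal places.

Under noisy-OR, P(fever | causes) = 1 − (1−0.05)·∏(1−qᵢ) over the active causes.
For the numerator, keep only bacterial infection=true terms: 0.92856×0.55 = 0.510708
The normalizing constant is 0.5535×0.45 + 0.92856×0.55 = 0.759783
Posterior = 0.510708 / 0.759783 ≈ 0.672

Pr(bacterial infection | fever, influenza) ≈ 0.672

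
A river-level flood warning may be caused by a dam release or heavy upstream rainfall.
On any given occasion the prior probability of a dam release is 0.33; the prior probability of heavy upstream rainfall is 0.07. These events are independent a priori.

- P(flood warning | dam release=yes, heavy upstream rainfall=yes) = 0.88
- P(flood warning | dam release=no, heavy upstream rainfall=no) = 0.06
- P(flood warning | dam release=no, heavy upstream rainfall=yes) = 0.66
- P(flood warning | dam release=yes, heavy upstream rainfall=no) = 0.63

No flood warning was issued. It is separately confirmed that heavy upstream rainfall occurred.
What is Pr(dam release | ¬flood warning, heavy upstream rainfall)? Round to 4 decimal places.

Pr(dam release | ¬flood warning, heavy upstream rainfall) ≈ 0.1481

Numerator (weight on configurations with dam release): 0.12*0.33 = 0.039600
The normalizing constant is 0.34*0.67 + 0.12*0.33 = 0.267400
Posterior = 0.039600 / 0.267400 ≈ 0.1481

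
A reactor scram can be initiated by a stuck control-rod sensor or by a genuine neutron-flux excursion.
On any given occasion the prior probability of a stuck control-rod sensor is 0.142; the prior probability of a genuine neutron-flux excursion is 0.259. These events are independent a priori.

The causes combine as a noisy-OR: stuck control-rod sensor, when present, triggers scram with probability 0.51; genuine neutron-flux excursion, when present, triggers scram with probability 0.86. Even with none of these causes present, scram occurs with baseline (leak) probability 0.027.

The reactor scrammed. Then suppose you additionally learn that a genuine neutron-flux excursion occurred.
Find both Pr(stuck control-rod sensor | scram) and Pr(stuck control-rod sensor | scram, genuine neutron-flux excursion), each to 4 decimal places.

Pr(stuck control-rod sensor | scram) ≈ 0.2994; Pr(stuck control-rod sensor | scram, genuine neutron-flux excursion) ≈ 0.1517

Under noisy-OR, P(scram | causes) = 1 − (1−0.027)·∏(1−qᵢ) over the active causes.
Numerator (weight on configurations with stuck control-rod sensor): 0.055055 + 0.034323 = 0.089378
Denominator P(scram): 0.027×0.858×0.741 + 0.86378×0.858×0.259 + 0.52323×0.142×0.741 + 0.933252×0.142×0.259 = 0.298495
P(stuck control-rod sensor | scram) = 0.089378/0.298495 ≈ 0.2994

With the extra evidence:
Weight on stuck control-rod sensor=true, given the evidence: 0.933252×0.142 = 0.132522
Denominator P(scram | genuine neutron-flux excursion): 0.86378×0.858 + 0.933252×0.142 = 0.873645
Posterior = 0.132522 / 0.873645 ≈ 0.1517
The drop from 0.2994 to 0.1517 is the explaining-away (discounting) effect.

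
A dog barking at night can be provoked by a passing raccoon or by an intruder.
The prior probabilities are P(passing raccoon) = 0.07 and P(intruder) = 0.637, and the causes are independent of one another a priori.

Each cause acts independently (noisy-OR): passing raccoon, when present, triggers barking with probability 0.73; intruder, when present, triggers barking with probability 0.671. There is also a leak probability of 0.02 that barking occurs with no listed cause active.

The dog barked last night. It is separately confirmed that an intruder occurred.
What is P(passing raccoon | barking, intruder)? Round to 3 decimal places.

Under noisy-OR, P(barking | causes) = 1 − (1−0.02)·∏(1−qᵢ) over the active causes.
For the numerator, keep only passing raccoon=true terms: 0.912947×0.07 = 0.063906
Denominator P(barking | intruder): 0.67758×0.93 + 0.912947×0.07 = 0.694055
P(passing raccoon | barking, intruder) = 0.063906/0.694055 ≈ 0.092

P(passing raccoon | barking, intruder) ≈ 0.092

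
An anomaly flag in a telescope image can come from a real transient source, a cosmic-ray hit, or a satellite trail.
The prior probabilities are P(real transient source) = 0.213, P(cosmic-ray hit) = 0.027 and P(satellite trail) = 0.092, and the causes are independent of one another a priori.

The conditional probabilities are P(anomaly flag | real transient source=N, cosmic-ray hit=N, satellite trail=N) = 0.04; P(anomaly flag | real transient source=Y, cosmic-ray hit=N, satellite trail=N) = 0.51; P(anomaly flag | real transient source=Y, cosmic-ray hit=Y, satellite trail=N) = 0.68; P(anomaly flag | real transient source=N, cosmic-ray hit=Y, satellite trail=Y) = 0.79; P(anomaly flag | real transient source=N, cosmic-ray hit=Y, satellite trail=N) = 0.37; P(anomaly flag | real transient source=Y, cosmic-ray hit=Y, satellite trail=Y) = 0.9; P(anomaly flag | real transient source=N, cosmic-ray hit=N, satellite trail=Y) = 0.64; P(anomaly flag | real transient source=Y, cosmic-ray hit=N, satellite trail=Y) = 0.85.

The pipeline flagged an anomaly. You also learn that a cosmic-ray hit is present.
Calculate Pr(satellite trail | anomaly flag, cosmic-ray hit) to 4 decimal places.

Pr(satellite trail | anomaly flag, cosmic-ray hit) ≈ 0.1590

P(anomaly flag | cosmic-ray hit) = 0.37×0.787×0.908 + 0.79×0.787×0.092 + 0.68×0.213×0.908 + 0.9×0.213×0.092 = 0.264401 + 0.057199 + 0.131515 + 0.017636 = 0.470751
The satellite trail-present share is 0.057199 + 0.017636 = 0.074835.
Hence the posterior is 0.074835/0.470751 ≈ 0.1590.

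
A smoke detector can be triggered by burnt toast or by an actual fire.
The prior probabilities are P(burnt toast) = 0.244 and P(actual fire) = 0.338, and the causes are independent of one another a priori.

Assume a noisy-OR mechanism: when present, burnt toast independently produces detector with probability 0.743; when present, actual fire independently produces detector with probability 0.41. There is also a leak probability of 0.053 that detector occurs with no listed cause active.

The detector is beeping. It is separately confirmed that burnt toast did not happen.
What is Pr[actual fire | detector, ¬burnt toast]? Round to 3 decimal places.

Pr[actual fire | detector, ¬burnt toast] ≈ 0.810

Under noisy-OR, P(detector | causes) = 1 − (1−0.053)·∏(1−qᵢ) over the active causes.
By total probability over both values of actual fire:
  P(detector | ¬burnt toast) = 0.053×0.662 + 0.44127×0.338
        = 0.035086 + 0.149149 = 0.184235
Configurations with actual fire contribute 0.149149, so
  P(actual fire | detector, ¬burnt toast) = 0.149149 / 0.184235 ≈ 0.810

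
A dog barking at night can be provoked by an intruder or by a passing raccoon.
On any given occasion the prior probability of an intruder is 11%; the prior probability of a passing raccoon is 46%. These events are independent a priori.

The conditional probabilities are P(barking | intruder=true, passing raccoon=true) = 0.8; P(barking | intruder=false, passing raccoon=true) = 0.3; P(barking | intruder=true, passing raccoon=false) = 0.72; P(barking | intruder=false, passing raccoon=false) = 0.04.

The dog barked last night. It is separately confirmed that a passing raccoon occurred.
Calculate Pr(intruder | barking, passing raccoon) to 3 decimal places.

Pr(intruder | barking, passing raccoon) ≈ 0.248

P(barking | passing raccoon) = 0.3×0.89 + 0.8×0.11 = 0.267000 + 0.088000 = 0.355000
The intruder-present share is 0.8×0.11 = 0.088000.
Hence the posterior is 0.088000/0.355000 ≈ 0.248.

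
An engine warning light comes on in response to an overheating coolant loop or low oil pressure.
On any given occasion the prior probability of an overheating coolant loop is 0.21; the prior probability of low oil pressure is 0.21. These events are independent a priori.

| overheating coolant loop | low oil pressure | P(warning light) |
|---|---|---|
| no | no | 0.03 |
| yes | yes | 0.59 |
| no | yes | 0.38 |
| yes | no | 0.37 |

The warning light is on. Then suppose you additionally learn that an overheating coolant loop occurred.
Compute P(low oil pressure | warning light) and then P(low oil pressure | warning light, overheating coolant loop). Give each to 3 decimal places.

P(low oil pressure | warning light) ≈ 0.526; P(low oil pressure | warning light, overheating coolant loop) ≈ 0.298

P(warning light) = 0.03·0.79·0.79 + 0.38·0.79·0.21 + 0.37·0.21·0.79 + 0.59·0.21·0.21 = 0.018723 + 0.063042 + 0.061383 + 0.026019 = 0.169167
The low oil pressure-present share is 0.063042 + 0.026019 = 0.089061.
P(low oil pressure | warning light) = 0.089061 / 0.169167 ≈ 0.526

With the extra evidence:
Sum P(warning light|·) weighted by the priors over both values of low oil pressure:
  P(warning light | overheating coolant loop) = 0.37*0.79 + 0.59*0.21
        = 0.292300 + 0.123900 = 0.416200
Keeping only the low oil pressure-present terms gives 0.123900, so
  P(low oil pressure | warning light, overheating coolant loop) = 0.123900 / 0.416200 ≈ 0.298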